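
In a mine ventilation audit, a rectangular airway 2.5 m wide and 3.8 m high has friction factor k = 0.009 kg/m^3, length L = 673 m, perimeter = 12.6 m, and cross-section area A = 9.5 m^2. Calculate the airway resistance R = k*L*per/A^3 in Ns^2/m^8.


Compute the numerator:
k * L * per = 0.009 * 673 * 12.6
= 76.3182
Compute the denominator:
A^3 = 9.5^3 = 857.375
Resistance:
R = 76.3182 / 857.375
= 0.089 Ns^2/m^8

0.089 Ns^2/m^8


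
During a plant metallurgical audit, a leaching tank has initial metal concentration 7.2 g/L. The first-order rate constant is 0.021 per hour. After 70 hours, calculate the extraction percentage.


Compute the exponent:
-k * t = -0.021 * 70 = -1.47
Remaining concentration:
C = 7.2 * exp(-1.47)
= 7.2 * 0.2299254852
= 1.655463493 g/L
Extracted = 7.2 - 1.655463493 = 5.544536507 g/L
Extraction % = 5.544536507 / 7.2 * 100
= 77.0075%

77.0075%


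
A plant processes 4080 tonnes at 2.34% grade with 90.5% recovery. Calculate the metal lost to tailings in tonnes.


Total metal in feed:
= 4080 * 2.34 / 100 = 95.472 tonnes
Metal recovered:
= 95.472 * 90.5 / 100 = 86.40216 tonnes
Metal lost to tailings:
= 95.472 - 86.40216
= 9.0698 tonnes

9.0698 tonnes


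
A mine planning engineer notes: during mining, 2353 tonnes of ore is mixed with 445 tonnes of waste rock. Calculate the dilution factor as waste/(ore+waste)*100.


Total material = ore + waste
= 2353 + 445 = 2798 tonnes
Dilution = waste / total * 100
= 445 / 2798 * 100
= 0.159042173 * 100
= 15.9042%

15.9042%


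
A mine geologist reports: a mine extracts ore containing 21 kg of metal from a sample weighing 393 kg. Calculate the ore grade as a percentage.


Ore grade = (metal mass / ore mass) * 100
= (21 / 393) * 100
= 0.0534351145 * 100
= 5.3435%

5.3435%


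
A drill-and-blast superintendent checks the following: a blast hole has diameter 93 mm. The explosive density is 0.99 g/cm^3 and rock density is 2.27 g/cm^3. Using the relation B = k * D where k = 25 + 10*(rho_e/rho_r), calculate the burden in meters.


2.7306 m

First, compute k:
rho_e / rho_r = 0.99 / 2.27 = 0.436123348
k = 25 + 10 * 0.436123348 = 29.36123348
Then, compute burden:
B = k * D / 1000 = 29.36123348 * 93 / 1000
= 2730.594714 / 1000
= 2.7306 m


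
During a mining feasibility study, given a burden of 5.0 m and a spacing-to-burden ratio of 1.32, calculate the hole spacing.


Spacing = burden * ratio
= 5.0 * 1.32
= 6.6 m

6.6 m


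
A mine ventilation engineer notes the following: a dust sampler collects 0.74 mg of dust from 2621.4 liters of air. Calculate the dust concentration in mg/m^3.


Convert liters to m^3: 1 m^3 = 1000 L
Concentration = mass / volume * 1000
= 0.74 / 2621.4 * 1000
= 0.0002822919051 * 1000
= 0.2823 mg/m^3

0.2823 mg/m^3


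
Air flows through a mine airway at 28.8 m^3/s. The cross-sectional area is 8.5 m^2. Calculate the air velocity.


Velocity = flow rate / cross-sectional area
= 28.8 / 8.5
= 3.3882 m/s

3.3882 m/s


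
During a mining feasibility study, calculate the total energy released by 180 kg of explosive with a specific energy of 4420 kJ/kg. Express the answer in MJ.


795.6 MJ

Energy = mass * specific_energy / 1000
= 180 * 4420 / 1000
= 795600 / 1000
= 795.6 MJ


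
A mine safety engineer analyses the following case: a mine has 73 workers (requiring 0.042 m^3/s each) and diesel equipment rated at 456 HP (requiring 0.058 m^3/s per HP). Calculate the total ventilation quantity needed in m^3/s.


Airflow for workers:
Q_people = 73 * 0.042 = 3.066 m^3/s
Airflow for diesel equipment:
Q_diesel = 456 * 0.058 = 26.448 m^3/s
Total ventilation:
Q_total = 3.066 + 26.448
= 29.514 m^3/s

29.514 m^3/s


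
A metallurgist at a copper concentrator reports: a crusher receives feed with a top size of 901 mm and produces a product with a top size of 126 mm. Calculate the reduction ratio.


Reduction ratio = feed size / product size
= 901 / 126
= 7.1508

7.1508


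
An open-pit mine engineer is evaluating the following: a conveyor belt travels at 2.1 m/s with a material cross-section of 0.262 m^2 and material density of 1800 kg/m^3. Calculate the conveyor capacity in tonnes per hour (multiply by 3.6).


Volumetric flow = speed * area
= 2.1 * 0.262 = 0.5502 m^3/s
Mass flow = volumetric * density
= 0.5502 * 1800 = 990.36 kg/s
Convert to t/h: multiply by 3.6
Capacity = 990.36 * 3.6
= 3565.296 t/h

3565.296 t/h


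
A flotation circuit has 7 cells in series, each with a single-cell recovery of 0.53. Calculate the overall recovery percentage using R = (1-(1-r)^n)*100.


Complement of single-cell recovery:
1 - r = 1 - 0.53 = 0.47
Raise to power n:
(1 - r)^7 = 0.47^7 = 0.005066231205
Overall recovery:
R = (1 - 0.005066231205) * 100
= 99.4934%

99.4934%


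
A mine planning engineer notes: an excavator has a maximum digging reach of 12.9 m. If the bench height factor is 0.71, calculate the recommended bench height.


Bench height = reach * factor
= 12.9 * 0.71
= 9.159 m

9.159 m


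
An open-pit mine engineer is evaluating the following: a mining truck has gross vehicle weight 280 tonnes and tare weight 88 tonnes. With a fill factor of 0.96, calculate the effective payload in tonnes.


Maximum payload = gross - tare
= 280 - 88 = 192 tonnes
Effective payload = max payload * fill factor
= 192 * 0.96
= 184.32 tonnes

184.32 tonnes


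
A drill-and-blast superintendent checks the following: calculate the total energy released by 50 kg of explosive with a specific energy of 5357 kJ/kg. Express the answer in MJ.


267.85 MJ

Energy = mass * specific_energy / 1000
= 50 * 5357 / 1000
= 267850 / 1000
= 267.85 MJ


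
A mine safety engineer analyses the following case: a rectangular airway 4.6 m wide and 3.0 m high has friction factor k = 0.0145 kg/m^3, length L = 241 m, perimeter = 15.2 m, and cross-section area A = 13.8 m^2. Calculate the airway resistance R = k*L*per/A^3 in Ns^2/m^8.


0.0202 Ns^2/m^8

Compute the numerator:
k * L * per = 0.0145 * 241 * 15.2
= 53.1164
Compute the denominator:
A^3 = 13.8^3 = 2628.072
Resistance:
R = 53.1164 / 2628.072
= 0.0202 Ns^2/m^8


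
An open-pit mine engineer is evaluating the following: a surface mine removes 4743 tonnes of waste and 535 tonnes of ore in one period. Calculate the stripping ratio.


Stripping ratio = waste tonnage / ore tonnage
= 4743 / 535
= 8.8654

8.8654


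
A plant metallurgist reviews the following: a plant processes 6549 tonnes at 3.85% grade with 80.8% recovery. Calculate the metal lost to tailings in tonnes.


Total metal in feed:
= 6549 * 3.85 / 100 = 252.1365 tonnes
Metal recovered:
= 252.1365 * 80.8 / 100 = 203.726292 tonnes
Metal lost to tailings:
= 252.1365 - 203.726292
= 48.4102 tonnes

48.4102 tonnes


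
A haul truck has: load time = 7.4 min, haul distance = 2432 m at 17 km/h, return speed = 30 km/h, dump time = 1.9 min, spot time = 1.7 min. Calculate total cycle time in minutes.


Convert haul speed to m/min: 17 * 1000/60 = 283.3333333 m/min
Haul time = 2432 / 283.3333333 = 8.583529412 min
Convert return speed to m/min: 30 * 1000/60 = 500 m/min
Return time = 2432 / 500 = 4.864 min
Total cycle time:
= 7.4 + 8.583529412 + 1.9 + 4.864 + 1.7
= 24.4475 min

24.4475 min


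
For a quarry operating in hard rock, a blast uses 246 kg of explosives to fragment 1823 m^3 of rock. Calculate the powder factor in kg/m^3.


Powder factor = explosive mass / rock volume
= 246 / 1823
= 0.1349 kg/m^3

0.1349 kg/m^3


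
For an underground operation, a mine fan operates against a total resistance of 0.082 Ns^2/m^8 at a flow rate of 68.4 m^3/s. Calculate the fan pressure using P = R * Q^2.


Compute Q^2:
Q^2 = 68.4^2 = 4678.56
Compute pressure:
P = R * Q^2 = 0.082 * 4678.56
= 383.6419 Pa

383.6419 Pa


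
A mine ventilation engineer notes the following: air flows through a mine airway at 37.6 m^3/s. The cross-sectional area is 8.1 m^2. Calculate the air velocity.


4.642 m/s

Velocity = flow rate / cross-sectional area
= 37.6 / 8.1
= 4.642 m/s


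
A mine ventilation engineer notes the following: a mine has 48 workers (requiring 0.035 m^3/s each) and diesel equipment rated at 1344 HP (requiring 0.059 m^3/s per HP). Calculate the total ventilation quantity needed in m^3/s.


Airflow for workers:
Q_people = 48 * 0.035 = 1.68 m^3/s
Airflow for diesel equipment:
Q_diesel = 1344 * 0.059 = 79.296 m^3/s
Total ventilation:
Q_total = 1.68 + 79.296
= 80.976 m^3/s

80.976 m^3/s


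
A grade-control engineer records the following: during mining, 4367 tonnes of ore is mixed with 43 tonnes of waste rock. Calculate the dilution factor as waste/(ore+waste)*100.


0.9751%

Total material = ore + waste
= 4367 + 43 = 4410 tonnes
Dilution = waste / total * 100
= 43 / 4410 * 100
= 0.009750566893 * 100
= 0.9751%


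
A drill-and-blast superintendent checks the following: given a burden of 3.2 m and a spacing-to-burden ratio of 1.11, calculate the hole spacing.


Spacing = burden * ratio
= 3.2 * 1.11
= 3.552 m

3.552 m


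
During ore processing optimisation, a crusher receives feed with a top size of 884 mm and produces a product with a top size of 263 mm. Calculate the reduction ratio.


Reduction ratio = feed size / product size
= 884 / 263
= 3.3612

3.3612


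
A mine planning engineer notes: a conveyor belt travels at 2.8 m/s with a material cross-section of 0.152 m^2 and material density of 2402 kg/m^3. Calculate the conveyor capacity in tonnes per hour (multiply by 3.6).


Volumetric flow = speed * area
= 2.8 * 0.152 = 0.4256 m^3/s
Mass flow = volumetric * density
= 0.4256 * 2402 = 1022.2912 kg/s
Convert to t/h: multiply by 3.6
Capacity = 1022.2912 * 3.6
= 3680.2483 t/h

3680.2483 t/h


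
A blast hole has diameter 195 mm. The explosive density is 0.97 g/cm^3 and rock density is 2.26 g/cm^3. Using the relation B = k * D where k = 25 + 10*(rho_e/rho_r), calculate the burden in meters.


First, compute k:
rho_e / rho_r = 0.97 / 2.26 = 0.4292035398
k = 25 + 10 * 0.4292035398 = 29.2920354
Then, compute burden:
B = k * D / 1000 = 29.2920354 * 195 / 1000
= 5711.946903 / 1000
= 5.7119 m

5.7119 m


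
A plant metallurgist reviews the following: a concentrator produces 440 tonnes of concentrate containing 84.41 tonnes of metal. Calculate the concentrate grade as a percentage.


19.1841%

Grade = (metal in concentrate / concentrate mass) * 100
= (84.41 / 440) * 100
= 0.1918409091 * 100
= 19.1841%


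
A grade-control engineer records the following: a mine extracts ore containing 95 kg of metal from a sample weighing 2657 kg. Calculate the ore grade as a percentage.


Ore grade = (metal mass / ore mass) * 100
= (95 / 2657) * 100
= 0.03575461046 * 100
= 3.5755%

3.5755%


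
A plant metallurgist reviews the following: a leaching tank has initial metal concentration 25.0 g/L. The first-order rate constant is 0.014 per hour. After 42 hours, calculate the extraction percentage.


Compute the exponent:
-k * t = -0.014 * 42 = -0.588
Remaining concentration:
C = 25.0 * exp(-0.588)
= 25.0 * 0.5554370487
= 13.88592622 g/L
Extracted = 25.0 - 13.88592622 = 11.11407378 g/L
Extraction % = 11.11407378 / 25.0 * 100
= 44.4563%

44.4563%


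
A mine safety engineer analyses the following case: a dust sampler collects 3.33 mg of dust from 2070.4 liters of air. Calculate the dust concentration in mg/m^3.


1.6084 mg/m^3

Convert liters to m^3: 1 m^3 = 1000 L
Concentration = mass / volume * 1000
= 3.33 / 2070.4 * 1000
= 0.001608384853 * 1000
= 1.6084 mg/m^3


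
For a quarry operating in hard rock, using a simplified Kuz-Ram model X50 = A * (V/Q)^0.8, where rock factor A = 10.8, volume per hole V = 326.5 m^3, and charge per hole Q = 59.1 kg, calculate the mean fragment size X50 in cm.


Compute V/Q:
V/Q = 326.5 / 59.1 = 5.524534687
Raise to the power 0.8:
(V/Q)^0.8 = 5.524534687^0.8 = 3.924972008
Multiply by A:
X50 = 10.8 * 3.924972008
= 42.3897 cm

42.3897 cm


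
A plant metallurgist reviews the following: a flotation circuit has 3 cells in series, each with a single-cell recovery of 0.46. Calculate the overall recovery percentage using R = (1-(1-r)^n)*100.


84.2536%

Complement of single-cell recovery:
1 - r = 1 - 0.46 = 0.54
Raise to power n:
(1 - r)^3 = 0.54^3 = 0.157464
Overall recovery:
R = (1 - 0.157464) * 100
= 84.2536%


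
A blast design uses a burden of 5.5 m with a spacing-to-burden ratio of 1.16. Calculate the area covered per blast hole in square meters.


35.09 m^2

First, find the spacing:
Spacing = burden * ratio = 5.5 * 1.16
= 6.38 m
Then, calculate the area:
Area = burden * spacing = 5.5 * 6.38
= 35.09 m^2


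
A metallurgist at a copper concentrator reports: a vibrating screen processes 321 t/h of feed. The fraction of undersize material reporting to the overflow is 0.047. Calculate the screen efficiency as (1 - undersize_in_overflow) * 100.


95.3%

Screen efficiency = (1 - fraction of undersize in overflow) * 100
= (1 - 0.047) * 100
= 0.953 * 100
= 95.3%


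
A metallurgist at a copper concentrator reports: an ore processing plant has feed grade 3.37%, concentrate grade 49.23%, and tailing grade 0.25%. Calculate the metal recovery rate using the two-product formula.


Using the two-product formula:
R = 100 * c * (f - t) / (f * (c - t))
Numerator = 100 * 49.23 * (3.37 - 0.25)
= 100 * 49.23 * 3.12
= 15359.76
Denominator = 3.37 * (49.23 - 0.25)
= 3.37 * 48.98
= 165.0626
R = 15359.76 / 165.0626
= 93.0542%

93.0542%


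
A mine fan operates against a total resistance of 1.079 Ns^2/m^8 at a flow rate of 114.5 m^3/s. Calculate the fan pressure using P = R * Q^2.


14145.9598 Pa

Compute Q^2:
Q^2 = 114.5^2 = 13110.25
Compute pressure:
P = R * Q^2 = 1.079 * 13110.25
= 14145.9598 Pa


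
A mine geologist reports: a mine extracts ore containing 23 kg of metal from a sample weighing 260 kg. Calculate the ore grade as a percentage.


Ore grade = (metal mass / ore mass) * 100
= (23 / 260) * 100
= 0.08846153846 * 100
= 8.8462%

8.8462%


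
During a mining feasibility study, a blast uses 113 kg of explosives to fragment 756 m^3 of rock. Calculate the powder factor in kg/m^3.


0.1495 kg/m^3

Powder factor = explosive mass / rock volume
= 113 / 756
= 0.1495 kg/m^3


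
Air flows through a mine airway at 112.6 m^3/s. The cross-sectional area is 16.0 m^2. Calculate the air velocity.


Velocity = flow rate / cross-sectional area
= 112.6 / 16.0
= 7.0375 m/s

7.0375 m/s


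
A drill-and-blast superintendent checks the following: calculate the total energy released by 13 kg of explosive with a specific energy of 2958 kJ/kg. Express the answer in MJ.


Energy = mass * specific_energy / 1000
= 13 * 2958 / 1000
= 38454 / 1000
= 38.454 MJ

38.454 MJ


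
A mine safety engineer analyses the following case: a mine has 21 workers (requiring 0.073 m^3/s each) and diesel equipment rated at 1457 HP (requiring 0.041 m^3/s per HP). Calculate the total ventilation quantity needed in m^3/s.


61.27 m^3/s

Airflow for workers:
Q_people = 21 * 0.073 = 1.533 m^3/s
Airflow for diesel equipment:
Q_diesel = 1457 * 0.041 = 59.737 m^3/s
Total ventilation:
Q_total = 1.533 + 59.737
= 61.27 m^3/s


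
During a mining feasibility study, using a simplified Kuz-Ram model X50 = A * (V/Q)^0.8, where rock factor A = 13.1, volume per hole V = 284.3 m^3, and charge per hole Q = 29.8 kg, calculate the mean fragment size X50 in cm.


Compute V/Q:
V/Q = 284.3 / 29.8 = 9.540268456
Raise to the power 0.8:
(V/Q)^0.8 = 9.540268456^0.8 = 6.076429682
Multiply by A:
X50 = 13.1 * 6.076429682
= 79.6012 cm

79.6012 cm


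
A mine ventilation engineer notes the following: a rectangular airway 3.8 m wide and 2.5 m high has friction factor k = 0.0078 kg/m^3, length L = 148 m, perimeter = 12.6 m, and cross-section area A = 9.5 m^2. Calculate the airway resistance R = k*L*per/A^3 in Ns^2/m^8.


Compute the numerator:
k * L * per = 0.0078 * 148 * 12.6
= 14.54544
Compute the denominator:
A^3 = 9.5^3 = 857.375
Resistance:
R = 14.54544 / 857.375
= 0.017 Ns^2/m^8

0.017 Ns^2/m^8


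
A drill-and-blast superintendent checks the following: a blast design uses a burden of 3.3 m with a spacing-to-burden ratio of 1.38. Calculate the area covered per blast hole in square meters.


15.0282 m^2

First, find the spacing:
Spacing = burden * ratio = 3.3 * 1.38
= 4.554 m
Then, calculate the area:
Area = burden * spacing = 3.3 * 4.554
= 15.0282 m^2


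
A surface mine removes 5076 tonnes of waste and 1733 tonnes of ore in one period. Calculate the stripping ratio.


Stripping ratio = waste tonnage / ore tonnage
= 5076 / 1733
= 2.929

2.929


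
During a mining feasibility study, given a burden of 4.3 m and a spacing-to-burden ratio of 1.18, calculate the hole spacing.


Spacing = burden * ratio
= 4.3 * 1.18
= 5.074 m

5.074 m


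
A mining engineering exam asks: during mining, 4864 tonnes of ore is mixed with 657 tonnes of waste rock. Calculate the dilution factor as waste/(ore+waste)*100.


11.9%

Total material = ore + waste
= 4864 + 657 = 5521 tonnes
Dilution = waste / total * 100
= 657 / 5521 * 100
= 0.1190001811 * 100
= 11.9%


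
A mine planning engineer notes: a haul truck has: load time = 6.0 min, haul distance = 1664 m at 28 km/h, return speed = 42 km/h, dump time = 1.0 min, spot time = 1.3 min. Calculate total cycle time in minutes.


14.2429 min

Convert haul speed to m/min: 28 * 1000/60 = 466.6666667 m/min
Haul time = 1664 / 466.6666667 = 3.565714286 min
Convert return speed to m/min: 42 * 1000/60 = 700 m/min
Return time = 1664 / 700 = 2.377142857 min
Total cycle time:
= 6.0 + 3.565714286 + 1.0 + 2.377142857 + 1.3
= 14.2429 min


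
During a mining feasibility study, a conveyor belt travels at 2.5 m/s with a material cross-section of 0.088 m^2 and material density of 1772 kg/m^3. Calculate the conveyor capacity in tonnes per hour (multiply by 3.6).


1403.424 t/h

Volumetric flow = speed * area
= 2.5 * 0.088 = 0.22 m^3/s
Mass flow = volumetric * density
= 0.22 * 1772 = 389.84 kg/s
Convert to t/h: multiply by 3.6
Capacity = 389.84 * 3.6
= 1403.424 t/h


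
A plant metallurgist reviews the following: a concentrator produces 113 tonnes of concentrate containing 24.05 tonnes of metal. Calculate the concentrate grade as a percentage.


21.2832%

Grade = (metal in concentrate / concentrate mass) * 100
= (24.05 / 113) * 100
= 0.2128318584 * 100
= 21.2832%


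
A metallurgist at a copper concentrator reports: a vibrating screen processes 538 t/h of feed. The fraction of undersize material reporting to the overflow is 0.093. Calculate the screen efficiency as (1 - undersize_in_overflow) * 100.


Screen efficiency = (1 - fraction of undersize in overflow) * 100
= (1 - 0.093) * 100
= 0.907 * 100
= 90.7%

90.7%


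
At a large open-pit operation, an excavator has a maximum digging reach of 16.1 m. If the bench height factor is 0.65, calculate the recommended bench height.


Bench height = reach * factor
= 16.1 * 0.65
= 10.465 m

10.465 m


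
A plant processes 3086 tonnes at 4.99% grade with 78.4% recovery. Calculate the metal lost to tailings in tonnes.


Total metal in feed:
= 3086 * 4.99 / 100 = 153.9914 tonnes
Metal recovered:
= 153.9914 * 78.4 / 100 = 120.7292576 tonnes
Metal lost to tailings:
= 153.9914 - 120.7292576
= 33.2621 tonnes

33.2621 tonnes


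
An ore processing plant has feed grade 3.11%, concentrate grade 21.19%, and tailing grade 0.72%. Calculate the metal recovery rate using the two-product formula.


Using the two-product formula:
R = 100 * c * (f - t) / (f * (c - t))
Numerator = 100 * 21.19 * (3.11 - 0.72)
= 100 * 21.19 * 2.39
= 5064.41
Denominator = 3.11 * (21.19 - 0.72)
= 3.11 * 20.47
= 63.6617
R = 5064.41 / 63.6617
= 79.5519%

79.5519%


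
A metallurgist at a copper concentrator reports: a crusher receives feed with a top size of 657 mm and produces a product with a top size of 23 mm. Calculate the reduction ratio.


28.5652

Reduction ratio = feed size / product size
= 657 / 23
= 28.5652


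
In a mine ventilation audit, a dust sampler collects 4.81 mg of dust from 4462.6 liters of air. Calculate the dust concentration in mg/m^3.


1.0778 mg/m^3

Convert liters to m^3: 1 m^3 = 1000 L
Concentration = mass / volume * 1000
= 4.81 / 4462.6 * 1000
= 0.001077846995 * 1000
= 1.0778 mg/m^3


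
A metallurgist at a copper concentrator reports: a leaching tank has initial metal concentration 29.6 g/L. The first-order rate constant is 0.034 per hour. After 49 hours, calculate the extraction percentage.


81.0998%

Compute the exponent:
-k * t = -0.034 * 49 = -1.666
Remaining concentration:
C = 29.6 * exp(-1.666)
= 29.6 * 0.1890015619
= 5.594446232 g/L
Extracted = 29.6 - 5.594446232 = 24.00555377 g/L
Extraction % = 24.00555377 / 29.6 * 100
= 81.0998%


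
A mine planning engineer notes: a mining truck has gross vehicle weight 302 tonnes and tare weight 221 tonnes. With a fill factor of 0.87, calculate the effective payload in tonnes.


Maximum payload = gross - tare
= 302 - 221 = 81 tonnes
Effective payload = max payload * fill factor
= 81 * 0.87
= 70.47 tonnes

70.47 tonnes


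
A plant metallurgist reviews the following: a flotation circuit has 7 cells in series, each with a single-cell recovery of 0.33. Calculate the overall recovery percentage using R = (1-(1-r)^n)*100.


Complement of single-cell recovery:
1 - r = 1 - 0.33 = 0.67
Raise to power n:
(1 - r)^7 = 0.67^7 = 0.06060711605
Overall recovery:
R = (1 - 0.06060711605) * 100
= 93.9393%

93.9393%


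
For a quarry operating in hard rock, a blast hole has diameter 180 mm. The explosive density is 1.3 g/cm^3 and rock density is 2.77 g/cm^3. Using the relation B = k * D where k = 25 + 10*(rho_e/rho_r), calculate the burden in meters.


First, compute k:
rho_e / rho_r = 1.3 / 2.77 = 0.4693140794
k = 25 + 10 * 0.4693140794 = 29.69314079
Then, compute burden:
B = k * D / 1000 = 29.69314079 * 180 / 1000
= 5344.765343 / 1000
= 5.3448 m

5.3448 m


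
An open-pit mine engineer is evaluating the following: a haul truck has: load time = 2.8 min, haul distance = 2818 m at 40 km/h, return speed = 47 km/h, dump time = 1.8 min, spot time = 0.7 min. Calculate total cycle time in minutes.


Convert haul speed to m/min: 40 * 1000/60 = 666.6666667 m/min
Haul time = 2818 / 666.6666667 = 4.227 min
Convert return speed to m/min: 47 * 1000/60 = 783.3333333 m/min
Return time = 2818 / 783.3333333 = 3.597446809 min
Total cycle time:
= 2.8 + 4.227 + 1.8 + 3.597446809 + 0.7
= 13.1244 min

13.1244 min


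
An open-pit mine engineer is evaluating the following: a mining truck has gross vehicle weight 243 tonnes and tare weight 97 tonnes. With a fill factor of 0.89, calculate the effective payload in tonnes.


Maximum payload = gross - tare
= 243 - 97 = 146 tonnes
Effective payload = max payload * fill factor
= 146 * 0.89
= 129.94 tonnes

129.94 tonnes


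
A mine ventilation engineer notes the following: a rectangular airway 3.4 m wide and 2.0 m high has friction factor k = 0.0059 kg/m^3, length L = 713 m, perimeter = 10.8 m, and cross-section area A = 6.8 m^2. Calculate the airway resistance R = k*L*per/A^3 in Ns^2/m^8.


0.1445 Ns^2/m^8

Compute the numerator:
k * L * per = 0.0059 * 713 * 10.8
= 45.43236
Compute the denominator:
A^3 = 6.8^3 = 314.432
Resistance:
R = 45.43236 / 314.432
= 0.1445 Ns^2/m^8


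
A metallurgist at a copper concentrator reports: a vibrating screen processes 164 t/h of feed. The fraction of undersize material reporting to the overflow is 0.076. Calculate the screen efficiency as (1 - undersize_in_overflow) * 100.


92.4%

Screen efficiency = (1 - fraction of undersize in overflow) * 100
= (1 - 0.076) * 100
= 0.924 * 100
= 92.4%


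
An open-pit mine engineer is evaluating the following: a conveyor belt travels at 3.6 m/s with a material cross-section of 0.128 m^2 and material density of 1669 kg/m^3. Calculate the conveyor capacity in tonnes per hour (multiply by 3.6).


Volumetric flow = speed * area
= 3.6 * 0.128 = 0.4608 m^3/s
Mass flow = volumetric * density
= 0.4608 * 1669 = 769.0752 kg/s
Convert to t/h: multiply by 3.6
Capacity = 769.0752 * 3.6
= 2768.6707 t/h

2768.6707 t/h


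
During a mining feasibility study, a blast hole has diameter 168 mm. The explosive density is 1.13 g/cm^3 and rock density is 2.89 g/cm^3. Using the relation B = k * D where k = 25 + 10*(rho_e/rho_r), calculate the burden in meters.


4.8569 m

First, compute k:
rho_e / rho_r = 1.13 / 2.89 = 0.3910034602
k = 25 + 10 * 0.3910034602 = 28.9100346
Then, compute burden:
B = k * D / 1000 = 28.9100346 * 168 / 1000
= 4856.885813 / 1000
= 4.8569 m


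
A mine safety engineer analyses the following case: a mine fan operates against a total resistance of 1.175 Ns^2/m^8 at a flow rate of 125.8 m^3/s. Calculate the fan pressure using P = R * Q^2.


18595.127 Pa

Compute Q^2:
Q^2 = 125.8^2 = 15825.64
Compute pressure:
P = R * Q^2 = 1.175 * 15825.64
= 18595.127 Pa


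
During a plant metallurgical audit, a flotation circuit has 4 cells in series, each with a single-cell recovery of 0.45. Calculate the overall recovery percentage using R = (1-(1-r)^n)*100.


90.8494%

Complement of single-cell recovery:
1 - r = 1 - 0.45 = 0.55
Raise to power n:
(1 - r)^4 = 0.55^4 = 0.09150625
Overall recovery:
R = (1 - 0.09150625) * 100
= 90.8494%


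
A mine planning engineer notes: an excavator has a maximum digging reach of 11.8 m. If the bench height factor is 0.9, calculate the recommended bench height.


Bench height = reach * factor
= 11.8 * 0.9
= 10.62 m

10.62 m


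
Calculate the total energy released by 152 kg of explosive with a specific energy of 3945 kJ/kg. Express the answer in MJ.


599.64 MJ

Energy = mass * specific_energy / 1000
= 152 * 3945 / 1000
= 599640 / 1000
= 599.64 MJ


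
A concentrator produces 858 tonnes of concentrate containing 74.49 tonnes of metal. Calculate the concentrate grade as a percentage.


Grade = (metal in concentrate / concentrate mass) * 100
= (74.49 / 858) * 100
= 0.08681818182 * 100
= 8.6818%

8.6818%


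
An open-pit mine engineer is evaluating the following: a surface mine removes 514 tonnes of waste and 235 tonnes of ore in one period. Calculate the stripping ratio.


2.1872

Stripping ratio = waste tonnage / ore tonnage
= 514 / 235
= 2.1872


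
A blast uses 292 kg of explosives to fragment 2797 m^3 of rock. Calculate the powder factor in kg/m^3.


0.1044 kg/m^3

Powder factor = explosive mass / rock volume
= 292 / 2797
= 0.1044 kg/m^3


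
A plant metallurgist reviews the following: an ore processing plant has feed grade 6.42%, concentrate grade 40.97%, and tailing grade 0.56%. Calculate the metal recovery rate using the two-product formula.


92.5422%

Using the two-product formula:
R = 100 * c * (f - t) / (f * (c - t))
Numerator = 100 * 40.97 * (6.42 - 0.56)
= 100 * 40.97 * 5.86
= 24008.42
Denominator = 6.42 * (40.97 - 0.56)
= 6.42 * 40.41
= 259.4322
R = 24008.42 / 259.4322
= 92.5422%


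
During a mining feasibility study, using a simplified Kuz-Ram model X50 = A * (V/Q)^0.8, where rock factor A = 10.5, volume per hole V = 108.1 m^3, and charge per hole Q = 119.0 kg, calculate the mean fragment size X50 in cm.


9.7233 cm

Compute V/Q:
V/Q = 108.1 / 119.0 = 0.9084033613
Raise to the power 0.8:
(V/Q)^0.8 = 0.9084033613^0.8 = 0.9260255853
Multiply by A:
X50 = 10.5 * 0.9260255853
= 9.7233 cm


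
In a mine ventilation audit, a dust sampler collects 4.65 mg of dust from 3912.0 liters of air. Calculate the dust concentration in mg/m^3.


1.1887 mg/m^3

Convert liters to m^3: 1 m^3 = 1000 L
Concentration = mass / volume * 1000
= 4.65 / 3912.0 * 1000
= 0.001188650307 * 1000
= 1.1887 mg/m^3


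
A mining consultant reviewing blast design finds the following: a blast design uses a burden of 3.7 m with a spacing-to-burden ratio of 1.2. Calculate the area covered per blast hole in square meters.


16.428 m^2

First, find the spacing:
Spacing = burden * ratio = 3.7 * 1.2
= 4.44 m
Then, calculate the area:
Area = burden * spacing = 3.7 * 4.44
= 16.428 m^2


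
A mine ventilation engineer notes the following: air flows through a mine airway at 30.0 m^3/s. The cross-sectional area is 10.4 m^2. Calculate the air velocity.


2.8846 m/s

Velocity = flow rate / cross-sectional area
= 30.0 / 10.4
= 2.8846 m/s


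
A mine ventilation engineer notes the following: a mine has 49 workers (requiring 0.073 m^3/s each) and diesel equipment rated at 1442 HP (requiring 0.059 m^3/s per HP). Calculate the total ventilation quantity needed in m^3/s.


88.655 m^3/s

Airflow for workers:
Q_people = 49 * 0.073 = 3.577 m^3/s
Airflow for diesel equipment:
Q_diesel = 1442 * 0.059 = 85.078 m^3/s
Total ventilation:
Q_total = 3.577 + 85.078
= 88.655 m^3/s


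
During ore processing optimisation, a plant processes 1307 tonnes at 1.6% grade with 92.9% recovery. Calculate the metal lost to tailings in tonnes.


1.4848 tonnes

Total metal in feed:
= 1307 * 1.6 / 100 = 20.912 tonnes
Metal recovered:
= 20.912 * 92.9 / 100 = 19.427248 tonnes
Metal lost to tailings:
= 20.912 - 19.427248
= 1.4848 tonnes


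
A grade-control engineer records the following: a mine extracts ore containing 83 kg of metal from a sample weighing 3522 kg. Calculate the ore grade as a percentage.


2.3566%

Ore grade = (metal mass / ore mass) * 100
= (83 / 3522) * 100
= 0.02356615559 * 100
= 2.3566%


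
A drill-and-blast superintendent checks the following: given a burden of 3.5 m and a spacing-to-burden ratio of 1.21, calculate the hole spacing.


Spacing = burden * ratio
= 3.5 * 1.21
= 4.235 m

4.235 m


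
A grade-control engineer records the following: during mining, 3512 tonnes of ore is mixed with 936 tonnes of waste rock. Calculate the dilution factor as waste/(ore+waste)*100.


21.0432%

Total material = ore + waste
= 3512 + 936 = 4448 tonnes
Dilution = waste / total * 100
= 936 / 4448 * 100
= 0.2104316547 * 100
= 21.0432%


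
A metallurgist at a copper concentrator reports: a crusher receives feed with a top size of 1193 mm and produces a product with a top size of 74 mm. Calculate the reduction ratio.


Reduction ratio = feed size / product size
= 1193 / 74
= 16.1216

16.1216


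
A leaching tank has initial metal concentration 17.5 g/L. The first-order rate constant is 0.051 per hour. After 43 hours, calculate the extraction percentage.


Compute the exponent:
-k * t = -0.051 * 43 = -2.193
Remaining concentration:
C = 17.5 * exp(-2.193)
= 17.5 * 0.1115815015
= 1.952676276 g/L
Extracted = 17.5 - 1.952676276 = 15.54732372 g/L
Extraction % = 15.54732372 / 17.5 * 100
= 88.8418%

88.8418%


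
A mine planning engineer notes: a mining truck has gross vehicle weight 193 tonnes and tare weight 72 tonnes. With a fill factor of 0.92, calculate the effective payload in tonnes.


Maximum payload = gross - tare
= 193 - 72 = 121 tonnes
Effective payload = max payload * fill factor
= 121 * 0.92
= 111.32 tonnes

111.32 tonnes


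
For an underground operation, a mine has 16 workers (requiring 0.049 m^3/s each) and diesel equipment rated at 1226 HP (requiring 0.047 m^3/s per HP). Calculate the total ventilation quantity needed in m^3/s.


Airflow for workers:
Q_people = 16 * 0.049 = 0.784 m^3/s
Airflow for diesel equipment:
Q_diesel = 1226 * 0.047 = 57.622 m^3/s
Total ventilation:
Q_total = 0.784 + 57.622
= 58.406 m^3/s

58.406 m^3/s


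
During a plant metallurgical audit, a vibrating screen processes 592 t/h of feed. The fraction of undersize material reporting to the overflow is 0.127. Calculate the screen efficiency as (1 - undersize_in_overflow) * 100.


87.3%

Screen efficiency = (1 - fraction of undersize in overflow) * 100
= (1 - 0.127) * 100
= 0.873 * 100
= 87.3%


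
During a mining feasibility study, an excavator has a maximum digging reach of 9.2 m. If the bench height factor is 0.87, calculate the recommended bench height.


8.004 m

Bench height = reach * factor
= 9.2 * 0.87
= 8.004 m


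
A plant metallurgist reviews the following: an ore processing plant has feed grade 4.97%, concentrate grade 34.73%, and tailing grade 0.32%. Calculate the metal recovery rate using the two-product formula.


94.4315%

Using the two-product formula:
R = 100 * c * (f - t) / (f * (c - t))
Numerator = 100 * 34.73 * (4.97 - 0.32)
= 100 * 34.73 * 4.65
= 16149.45
Denominator = 4.97 * (34.73 - 0.32)
= 4.97 * 34.41
= 171.0177
R = 16149.45 / 171.0177
= 94.4315%


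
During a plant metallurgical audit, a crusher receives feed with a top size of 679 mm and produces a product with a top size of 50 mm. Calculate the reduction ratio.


13.58

Reduction ratio = feed size / product size
= 679 / 50
= 13.58


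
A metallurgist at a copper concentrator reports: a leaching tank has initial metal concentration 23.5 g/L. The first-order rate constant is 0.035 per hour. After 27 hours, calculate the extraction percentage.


Compute the exponent:
-k * t = -0.035 * 27 = -0.945
Remaining concentration:
C = 23.5 * exp(-0.945)
= 23.5 * 0.3886795709
= 9.133969916 g/L
Extracted = 23.5 - 9.133969916 = 14.36603008 g/L
Extraction % = 14.36603008 / 23.5 * 100
= 61.132%

61.132%


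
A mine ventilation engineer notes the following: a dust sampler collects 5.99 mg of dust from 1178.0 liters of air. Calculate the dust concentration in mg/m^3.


Convert liters to m^3: 1 m^3 = 1000 L
Concentration = mass / volume * 1000
= 5.99 / 1178.0 * 1000
= 0.005084889643 * 1000
= 5.0849 mg/m^3

5.0849 mg/m^3


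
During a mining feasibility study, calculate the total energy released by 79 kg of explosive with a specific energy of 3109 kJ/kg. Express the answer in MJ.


245.611 MJ

Energy = mass * specific_energy / 1000
= 79 * 3109 / 1000
= 245611 / 1000
= 245.611 MJ


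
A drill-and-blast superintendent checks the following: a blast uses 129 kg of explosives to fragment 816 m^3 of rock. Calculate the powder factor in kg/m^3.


Powder factor = explosive mass / rock volume
= 129 / 816
= 0.1581 kg/m^3

0.1581 kg/m^3


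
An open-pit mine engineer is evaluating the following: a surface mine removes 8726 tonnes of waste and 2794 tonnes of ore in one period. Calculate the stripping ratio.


Stripping ratio = waste tonnage / ore tonnage
= 8726 / 2794
= 3.1231

3.1231


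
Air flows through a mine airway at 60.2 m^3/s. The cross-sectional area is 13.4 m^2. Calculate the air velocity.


4.4925 m/s

Velocity = flow rate / cross-sectional area
= 60.2 / 13.4
= 4.4925 m/s


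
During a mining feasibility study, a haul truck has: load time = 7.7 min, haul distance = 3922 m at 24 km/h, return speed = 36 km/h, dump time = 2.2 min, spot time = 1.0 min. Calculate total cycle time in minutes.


Convert haul speed to m/min: 24 * 1000/60 = 400 m/min
Haul time = 3922 / 400 = 9.805 min
Convert return speed to m/min: 36 * 1000/60 = 600 m/min
Return time = 3922 / 600 = 6.536666667 min
Total cycle time:
= 7.7 + 9.805 + 2.2 + 6.536666667 + 1.0
= 27.2417 min

27.2417 min


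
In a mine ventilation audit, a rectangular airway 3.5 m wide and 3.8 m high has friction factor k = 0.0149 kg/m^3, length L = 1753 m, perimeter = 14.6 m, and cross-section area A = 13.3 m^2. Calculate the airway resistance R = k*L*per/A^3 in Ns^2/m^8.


0.1621 Ns^2/m^8

Compute the numerator:
k * L * per = 0.0149 * 1753 * 14.6
= 381.34762
Compute the denominator:
A^3 = 13.3^3 = 2352.637
Resistance:
R = 381.34762 / 2352.637
= 0.1621 Ns^2/m^8


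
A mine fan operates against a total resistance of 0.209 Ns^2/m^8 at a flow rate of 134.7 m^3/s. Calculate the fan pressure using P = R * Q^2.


Compute Q^2:
Q^2 = 134.7^2 = 18144.09
Compute pressure:
P = R * Q^2 = 0.209 * 18144.09
= 3792.1148 Pa

3792.1148 Pa


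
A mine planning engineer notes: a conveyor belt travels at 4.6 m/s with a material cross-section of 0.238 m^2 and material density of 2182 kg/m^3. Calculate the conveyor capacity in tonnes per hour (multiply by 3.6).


Volumetric flow = speed * area
= 4.6 * 0.238 = 1.0948 m^3/s
Mass flow = volumetric * density
= 1.0948 * 2182 = 2388.8536 kg/s
Convert to t/h: multiply by 3.6
Capacity = 2388.8536 * 3.6
= 8599.873 t/h

8599.873 t/h


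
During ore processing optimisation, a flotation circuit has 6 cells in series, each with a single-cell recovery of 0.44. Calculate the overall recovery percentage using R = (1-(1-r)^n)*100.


96.9159%

Complement of single-cell recovery:
1 - r = 1 - 0.44 = 0.56
Raise to power n:
(1 - r)^6 = 0.56^6 = 0.03084097946
Overall recovery:
R = (1 - 0.03084097946) * 100
= 96.9159%


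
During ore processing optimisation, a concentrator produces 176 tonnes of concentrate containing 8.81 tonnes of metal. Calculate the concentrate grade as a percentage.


5.0057%

Grade = (metal in concentrate / concentrate mass) * 100
= (8.81 / 176) * 100
= 0.05005681818 * 100
= 5.0057%


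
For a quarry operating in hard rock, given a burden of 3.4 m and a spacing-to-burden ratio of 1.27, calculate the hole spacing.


Spacing = burden * ratio
= 3.4 * 1.27
= 4.318 m

4.318 m


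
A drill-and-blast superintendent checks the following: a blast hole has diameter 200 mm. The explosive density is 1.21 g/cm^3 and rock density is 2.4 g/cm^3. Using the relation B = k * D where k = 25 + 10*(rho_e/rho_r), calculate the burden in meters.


First, compute k:
rho_e / rho_r = 1.21 / 2.4 = 0.5041666667
k = 25 + 10 * 0.5041666667 = 30.04166667
Then, compute burden:
B = k * D / 1000 = 30.04166667 * 200 / 1000
= 6008.333333 / 1000
= 6.0083 m

6.0083 m


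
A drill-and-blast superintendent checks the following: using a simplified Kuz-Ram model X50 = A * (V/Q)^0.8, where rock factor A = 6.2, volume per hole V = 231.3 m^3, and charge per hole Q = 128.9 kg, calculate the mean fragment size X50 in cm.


9.8976 cm

Compute V/Q:
V/Q = 231.3 / 128.9 = 1.794414275
Raise to the power 0.8:
(V/Q)^0.8 = 1.794414275^0.8 = 1.596386963
Multiply by A:
X50 = 6.2 * 1.596386963
= 9.8976 cm


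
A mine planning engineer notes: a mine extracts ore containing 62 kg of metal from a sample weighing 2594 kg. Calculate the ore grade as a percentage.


2.3901%

Ore grade = (metal mass / ore mass) * 100
= (62 / 2594) * 100
= 0.02390131072 * 100
= 2.3901%


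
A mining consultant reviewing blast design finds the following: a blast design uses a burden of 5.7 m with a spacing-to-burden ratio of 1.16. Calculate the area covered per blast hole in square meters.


37.6884 m^2

First, find the spacing:
Spacing = burden * ratio = 5.7 * 1.16
= 6.612 m
Then, calculate the area:
Area = burden * spacing = 5.7 * 6.612
= 37.6884 m^2


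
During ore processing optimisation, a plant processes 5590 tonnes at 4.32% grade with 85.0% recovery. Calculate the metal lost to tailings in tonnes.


Total metal in feed:
= 5590 * 4.32 / 100 = 241.488 tonnes
Metal recovered:
= 241.488 * 85.0 / 100 = 205.2648 tonnes
Metal lost to tailings:
= 241.488 - 205.2648
= 36.2232 tonnes

36.2232 tonnes


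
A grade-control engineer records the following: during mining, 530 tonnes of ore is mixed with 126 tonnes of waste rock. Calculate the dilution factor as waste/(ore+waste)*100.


Total material = ore + waste
= 530 + 126 = 656 tonnes
Dilution = waste / total * 100
= 126 / 656 * 100
= 0.1920731707 * 100
= 19.2073%

19.2073%


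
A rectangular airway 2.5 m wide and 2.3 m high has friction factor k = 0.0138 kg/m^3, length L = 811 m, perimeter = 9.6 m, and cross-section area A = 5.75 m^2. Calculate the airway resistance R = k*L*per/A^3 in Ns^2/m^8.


0.5652 Ns^2/m^8

Compute the numerator:
k * L * per = 0.0138 * 811 * 9.6
= 107.44128
Compute the denominator:
A^3 = 5.75^3 = 190.109375
Resistance:
R = 107.44128 / 190.109375
= 0.5652 Ns^2/m^8


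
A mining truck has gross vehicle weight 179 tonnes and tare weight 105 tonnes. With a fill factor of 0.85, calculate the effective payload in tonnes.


Maximum payload = gross - tare
= 179 - 105 = 74 tonnes
Effective payload = max payload * fill factor
= 74 * 0.85
= 62.9 tonnes

62.9 tonnes


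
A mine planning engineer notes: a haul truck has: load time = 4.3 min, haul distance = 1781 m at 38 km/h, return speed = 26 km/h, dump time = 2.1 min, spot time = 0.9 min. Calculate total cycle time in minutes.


Convert haul speed to m/min: 38 * 1000/60 = 633.3333333 m/min
Haul time = 1781 / 633.3333333 = 2.812105263 min
Convert return speed to m/min: 26 * 1000/60 = 433.3333333 m/min
Return time = 1781 / 433.3333333 = 4.11 min
Total cycle time:
= 4.3 + 2.812105263 + 2.1 + 4.11 + 0.9
= 14.2221 min

14.2221 min
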